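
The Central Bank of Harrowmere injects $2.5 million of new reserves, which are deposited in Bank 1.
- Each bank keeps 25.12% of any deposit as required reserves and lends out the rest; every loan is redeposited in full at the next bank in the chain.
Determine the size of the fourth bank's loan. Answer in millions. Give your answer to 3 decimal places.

Each bank lends a fraction (1 − rr) = 0.7488 of the deposit it receives, so Bank 4 receives 2.5·0.7488^3 and lends 2.5·0.7488^4 ≈ 0.7860 million.

$0.786 million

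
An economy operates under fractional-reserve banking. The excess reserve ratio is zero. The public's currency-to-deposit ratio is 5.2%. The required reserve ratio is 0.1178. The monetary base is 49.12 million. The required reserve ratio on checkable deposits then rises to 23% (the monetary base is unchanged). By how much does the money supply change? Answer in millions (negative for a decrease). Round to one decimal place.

Initially m₁ = (1 + 0.052) / (0.1178 + 0.052) ≈ 6.1955, so M₁ = 6.1955 × 49.12 ≈ 304.323 million.
After the change m₂ = (1 + 0.052) / (0.23 + 0.052) ≈ 3.7305, so M₂ = 3.7305 × 49.12 ≈ 183.2422 million.
ΔM = M₂ − M₁ = 183.2422 − 304.323 = -121.0808 million.

-121.1 million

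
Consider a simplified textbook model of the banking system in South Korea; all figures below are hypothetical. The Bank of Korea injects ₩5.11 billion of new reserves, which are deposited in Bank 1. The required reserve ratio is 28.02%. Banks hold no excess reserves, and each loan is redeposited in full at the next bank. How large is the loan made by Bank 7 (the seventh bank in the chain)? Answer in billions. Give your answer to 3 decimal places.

Each bank lends a fraction (1 − rr) = 0.7198 of the deposit it receives, so Bank 7 receives 5.11·0.7198^6 and lends 5.11·0.7198^7 ≈ 0.5116 billion.

₩0.512 billion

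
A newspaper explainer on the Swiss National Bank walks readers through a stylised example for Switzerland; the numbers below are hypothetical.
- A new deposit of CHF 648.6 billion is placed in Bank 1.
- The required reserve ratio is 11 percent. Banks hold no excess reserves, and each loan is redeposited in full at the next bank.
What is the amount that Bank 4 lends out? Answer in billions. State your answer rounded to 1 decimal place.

Each bank lends a fraction (1 − rr) = 0.8900 of the deposit it receives, so Bank 4 receives 648.6·0.8900^3 and lends 648.6·0.8900^4 ≈ 406.9462 billion.

CHF 406.9 billion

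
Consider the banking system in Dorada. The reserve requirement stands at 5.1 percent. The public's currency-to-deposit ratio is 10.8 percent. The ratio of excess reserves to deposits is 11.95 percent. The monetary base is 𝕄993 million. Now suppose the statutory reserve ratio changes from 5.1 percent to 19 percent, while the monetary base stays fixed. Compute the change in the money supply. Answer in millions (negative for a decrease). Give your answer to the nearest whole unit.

Initially m₁ = (1 + 0.108) / (0.051 + 0.1195 + 0.108) ≈ 3.9785, so M₁ = 3.9785 × 993 = 3950.6505 million.
After the change m₂ = (1 + 0.108) / (0.19 + 0.1195 + 0.108) ≈ 2.6539, so M₂ = 2.6539 × 993 = 2635.3227 million.
ΔM = M₂ − M₁ = 2635.3227 − 3950.6505 = -1315.3278 million.

-1315 million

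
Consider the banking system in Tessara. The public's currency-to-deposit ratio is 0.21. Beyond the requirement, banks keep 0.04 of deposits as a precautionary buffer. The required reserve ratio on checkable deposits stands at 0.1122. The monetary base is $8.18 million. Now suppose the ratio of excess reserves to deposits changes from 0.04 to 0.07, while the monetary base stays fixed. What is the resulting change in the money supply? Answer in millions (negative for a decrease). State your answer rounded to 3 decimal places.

-2.090 million

Initially m₁ = (1 + 0.21) / (0.1122 + 0.04 + 0.21) ≈ 3.34070, so M₁ = 3.34070 × 8.18 ≈ 27.3269 million.
After the change m₂ = (1 + 0.21) / (0.1122 + 0.07 + 0.21) ≈ 3.08516, so M₂ = 3.08516 × 8.18 ≈ 25.2366 million.
ΔM = M₂ − M₁ = 25.2366 − 27.3269 = -2.0903 million.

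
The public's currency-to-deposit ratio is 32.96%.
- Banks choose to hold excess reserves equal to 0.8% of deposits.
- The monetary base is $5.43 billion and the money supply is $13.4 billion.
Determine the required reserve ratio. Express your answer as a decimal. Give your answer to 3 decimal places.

0.201

Using m = M/MB = 13.4/5.43 ≈ 2.467772. Since m = (1 + c)/(c + rr + e), the denominator satisfies c + rr + e = (1 + c)/m = (1 + 0.3296) / 2.467772 ≈ 0.538786.
With c = 0.3296 and e = 0.008, the required reserve ratio is 0.538786 − 0.3296 − 0.008 = 0.201186.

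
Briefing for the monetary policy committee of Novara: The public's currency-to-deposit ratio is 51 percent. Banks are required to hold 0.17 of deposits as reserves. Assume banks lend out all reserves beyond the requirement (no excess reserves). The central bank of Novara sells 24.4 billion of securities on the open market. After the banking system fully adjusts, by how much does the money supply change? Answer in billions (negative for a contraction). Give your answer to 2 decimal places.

-54.18 billion

The money multiplier is m = (1 + c) / (rr + c) = (1 + 0.51) / (0.17 + 0.51) ≈ 2.22059.
The sale removes 24.4 billion of base, so ΔM = m × ΔMB = 2.22059 × (−24.4) ≈ -54.1824 billion.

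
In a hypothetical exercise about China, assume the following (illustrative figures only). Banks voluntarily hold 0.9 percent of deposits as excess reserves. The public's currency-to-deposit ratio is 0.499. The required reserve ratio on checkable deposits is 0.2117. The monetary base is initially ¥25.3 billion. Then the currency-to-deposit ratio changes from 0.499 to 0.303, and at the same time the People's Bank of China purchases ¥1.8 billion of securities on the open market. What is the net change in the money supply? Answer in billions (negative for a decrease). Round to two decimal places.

¥14.73 billion

Before: m₁ = (1 + 0.499) / (0.2117 + 0.009 + 0.499) ≈ 2.08281, MB₁ = 25.3, so M₁ = 2.08281 × 25.3 ≈ 52.6951 billion.
After: m₂ = (1 + 0.303) / (0.2117 + 0.009 + 0.303) ≈ 2.48807, MB₂ = 25.3 + 1.8 = 27.1, so M₂ = 2.48807 × 27.1 ≈ 67.4267 billion.
ΔM = M₂ − M₁ = 67.4267 − 52.6951 = 14.7316 billion.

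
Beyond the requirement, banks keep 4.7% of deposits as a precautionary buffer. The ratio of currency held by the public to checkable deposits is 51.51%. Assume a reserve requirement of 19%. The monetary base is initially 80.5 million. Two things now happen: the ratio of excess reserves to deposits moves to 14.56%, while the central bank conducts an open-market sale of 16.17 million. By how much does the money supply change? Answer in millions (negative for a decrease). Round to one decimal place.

Before: m₁ = (1 + 0.5151) / (0.19 + 0.047 + 0.5151) ≈ 2.0145, MB₁ = 80.5, so M₁ = 2.0145 × 80.5 ≈ 162.1672 million.
After: m₂ = (1 + 0.5151) / (0.19 + 0.1456 + 0.5151) ≈ 1.7810, MB₂ = 80.5 − 16.17 = 64.33, so M₂ = 1.7810 × 64.33 ≈ 114.5717 million.
ΔM = M₂ − M₁ = 114.5717 − 162.1672 = -47.5955 million.

-47.6 million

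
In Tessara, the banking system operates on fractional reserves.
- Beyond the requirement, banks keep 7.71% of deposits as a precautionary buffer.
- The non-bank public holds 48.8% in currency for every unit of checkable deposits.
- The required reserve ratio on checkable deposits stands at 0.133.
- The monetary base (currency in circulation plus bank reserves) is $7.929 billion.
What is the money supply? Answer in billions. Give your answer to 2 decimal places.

$16.90 billion

The money multiplier is m = (1 + c) / (rr + e + c) = (1 + 0.488) / (0.133 + 0.0771 + 0.488) ≈ 2.1315.
So M = m × MB = 2.1315 × 7.929 ≈ 16.9007 billion.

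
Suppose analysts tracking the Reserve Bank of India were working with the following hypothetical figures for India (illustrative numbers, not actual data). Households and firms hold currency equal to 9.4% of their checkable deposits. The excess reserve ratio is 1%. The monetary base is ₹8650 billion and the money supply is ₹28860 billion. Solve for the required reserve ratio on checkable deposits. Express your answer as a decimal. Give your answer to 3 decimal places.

0.224

Using m = M/MB = 28860/8650 ≈ 3.336416. Since m = (1 + c)/(c + rr + e), the denominator satisfies c + rr + e = (1 + c)/m = (1 + 0.094) / 3.336416 ≈ 0.327897.
With c = 0.094 and e = 0.01, the required reserve ratio on checkable deposits is 0.327897 − 0.094 − 0.01 = 0.223897.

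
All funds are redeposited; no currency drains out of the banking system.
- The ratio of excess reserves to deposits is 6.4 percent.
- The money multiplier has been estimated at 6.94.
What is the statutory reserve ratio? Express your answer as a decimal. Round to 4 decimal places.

Using m = 6.94. Since m = (1 + c)/(c + rr + e), the denominator satisfies c + rr + e = (1 + c)/m = (1 + 0) / 6.94 ≈ 0.144092.
With c = 0 and e = 0.064, the statutory reserve ratio is 0.144092 − 0 − 0.064 = 0.080092.

0.0801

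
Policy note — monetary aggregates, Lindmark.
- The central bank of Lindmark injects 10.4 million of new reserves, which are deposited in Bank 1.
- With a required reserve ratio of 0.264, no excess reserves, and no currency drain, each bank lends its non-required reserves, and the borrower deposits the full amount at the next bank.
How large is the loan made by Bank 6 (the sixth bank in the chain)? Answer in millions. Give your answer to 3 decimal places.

Each bank lends a fraction (1 − rr) = 0.7360 of the deposit it receives, so Bank 6 receives 10.4·0.7360^5 and lends 10.4·0.7360^6 ≈ 1.6531 million.

1.653 million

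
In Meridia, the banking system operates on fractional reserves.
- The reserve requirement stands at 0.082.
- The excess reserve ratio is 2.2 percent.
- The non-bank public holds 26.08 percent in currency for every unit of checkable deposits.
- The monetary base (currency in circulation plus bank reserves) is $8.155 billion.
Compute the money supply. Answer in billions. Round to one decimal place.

The money multiplier is m = (1 + c) / (rr + e + c) = (1 + 0.2608) / (0.082 + 0.022 + 0.2608) ≈ 3.4561.
So M = m × MB = 3.4561 × 8.155 ≈ 28.1845 billion.

$28.2 billion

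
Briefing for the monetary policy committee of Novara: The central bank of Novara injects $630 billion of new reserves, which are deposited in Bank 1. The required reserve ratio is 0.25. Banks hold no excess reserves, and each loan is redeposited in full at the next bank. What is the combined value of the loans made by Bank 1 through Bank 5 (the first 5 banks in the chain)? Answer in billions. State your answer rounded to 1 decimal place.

Bank i lends (1 − rr)^i of the original deposit: Bank 1 lends 630·0.7500 = 472.5000, Bank 2 lends 630·0.7500² = 354.3750, and so on.
Summing a geometric series: total = 630·[0.7500·(1 − 0.7500^5) / (1 − 0.7500)] ≈ 1441.4941 billion.

$1441.5 billion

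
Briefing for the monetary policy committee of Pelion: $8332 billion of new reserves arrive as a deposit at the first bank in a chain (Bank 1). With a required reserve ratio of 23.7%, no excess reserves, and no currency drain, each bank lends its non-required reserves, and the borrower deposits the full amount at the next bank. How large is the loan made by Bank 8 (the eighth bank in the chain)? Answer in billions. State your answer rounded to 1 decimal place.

$957.1 billion

Each bank lends a fraction (1 − rr) = 0.7630 of the deposit it receives, so Bank 8 receives 8332·0.7630^7 and lends 8332·0.7630^8 ≈ 957.0741 billion.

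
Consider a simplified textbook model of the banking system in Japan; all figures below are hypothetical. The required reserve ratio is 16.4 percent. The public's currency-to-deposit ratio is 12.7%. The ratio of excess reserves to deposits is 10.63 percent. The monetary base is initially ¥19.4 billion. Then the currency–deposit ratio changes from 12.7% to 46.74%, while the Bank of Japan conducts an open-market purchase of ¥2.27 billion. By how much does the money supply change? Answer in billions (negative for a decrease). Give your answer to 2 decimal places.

-11.93 billion

Before: m₁ = (1 + 0.127) / (0.164 + 0.1063 + 0.127) ≈ 2.83665, MB₁ = 19.4, so M₁ = 2.83665 × 19.4 ≈ 55.031 billion.
After: m₂ = (1 + 0.4674) / (0.164 + 0.1063 + 0.4674) ≈ 1.98916, MB₂ = 19.4 + 2.27 = 21.67, so M₂ = 1.98916 × 21.67 ≈ 43.1051 billion.
ΔM = M₂ − M₁ = 43.1051 − 55.031 = -11.9259 billion.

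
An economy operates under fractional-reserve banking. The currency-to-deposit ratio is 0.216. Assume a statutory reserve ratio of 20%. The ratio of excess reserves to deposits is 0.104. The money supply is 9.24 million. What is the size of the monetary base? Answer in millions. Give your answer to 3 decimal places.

3.951 million

The money multiplier is m = (1 + c) / (rr + e + c) = (1 + 0.216) / (0.2 + 0.104 + 0.216) ≈ 2.33846.
MB = M / m = 9.24 / 2.33846 ≈ 3.9513 million.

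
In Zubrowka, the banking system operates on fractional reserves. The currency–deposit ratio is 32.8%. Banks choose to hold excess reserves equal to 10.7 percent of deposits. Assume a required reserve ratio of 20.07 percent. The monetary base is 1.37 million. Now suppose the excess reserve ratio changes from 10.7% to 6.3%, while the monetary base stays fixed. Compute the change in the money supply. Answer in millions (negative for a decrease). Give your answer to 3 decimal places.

0.213 million

Initially m₁ = (1 + 0.328) / (0.2007 + 0.107 + 0.328) ≈ 2.08904, so M₁ = 2.08904 × 1.37 ≈ 2.862 million.
After the change m₂ = (1 + 0.328) / (0.2007 + 0.063 + 0.328) ≈ 2.24438, so M₂ = 2.24438 × 1.37 ≈ 3.0748 million.
ΔM = M₂ − M₁ = 3.0748 − 2.862 = 0.2128 million.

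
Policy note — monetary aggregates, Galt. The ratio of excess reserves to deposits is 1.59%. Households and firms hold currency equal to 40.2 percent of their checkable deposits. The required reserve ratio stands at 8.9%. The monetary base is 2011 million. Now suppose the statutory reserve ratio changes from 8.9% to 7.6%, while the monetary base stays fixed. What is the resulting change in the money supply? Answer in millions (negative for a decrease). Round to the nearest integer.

Initially m₁ = (1 + 0.402) / (0.089 + 0.0159 + 0.402) ≈ 2.76583, so M₁ = 2.76583 × 2011 ≈ 5562.0841 million.
After the change m₂ = (1 + 0.402) / (0.076 + 0.0159 + 0.402) ≈ 2.83863, so M₂ = 2.83863 × 2011 ≈ 5708.4849 million.
ΔM = M₂ − M₁ = 5708.4849 − 5562.0841 = 146.4008 million.

146 million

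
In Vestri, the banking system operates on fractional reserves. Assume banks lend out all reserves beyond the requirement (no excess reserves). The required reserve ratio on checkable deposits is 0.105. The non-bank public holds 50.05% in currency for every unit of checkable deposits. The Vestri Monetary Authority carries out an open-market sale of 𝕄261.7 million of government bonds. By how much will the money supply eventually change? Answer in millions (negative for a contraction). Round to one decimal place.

-648.5 million

The money multiplier is m = (1 + c) / (rr + c) = (1 + 0.5005) / (0.105 + 0.5005) ≈ 2.47812.
The sale removes 261.7 million of base, so ΔM = m × ΔMB = 2.47812 × (−261.7) ≈ -648.524 million.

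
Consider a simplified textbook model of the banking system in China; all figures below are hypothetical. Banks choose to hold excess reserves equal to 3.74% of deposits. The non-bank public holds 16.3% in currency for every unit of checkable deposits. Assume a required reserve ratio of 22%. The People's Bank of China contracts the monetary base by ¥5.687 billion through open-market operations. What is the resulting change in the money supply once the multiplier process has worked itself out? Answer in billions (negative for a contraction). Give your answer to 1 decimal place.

The money multiplier is m = (1 + c) / (rr + e + c) = (1 + 0.163) / (0.22 + 0.0374 + 0.163) ≈ 2.7664.
The sale removes 5.687 billion of base, so ΔM = m × ΔMB = 2.7664 × (−5.687) ≈ -15.7325 billion.

-15.7 billion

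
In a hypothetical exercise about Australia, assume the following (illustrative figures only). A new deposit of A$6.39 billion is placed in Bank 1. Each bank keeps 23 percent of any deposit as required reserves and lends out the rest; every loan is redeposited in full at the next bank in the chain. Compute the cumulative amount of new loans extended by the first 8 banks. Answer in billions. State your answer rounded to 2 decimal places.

A$18.75 billion

Bank i lends (1 − rr)^i of the original deposit: Bank 1 lends 6.39·0.7700 = 4.9203, Bank 2 lends 6.39·0.7700² ≈ 3.7886, and so on.
Summing a geometric series: total = 6.39·[0.7700·(1 − 0.7700^8) / (1 − 0.7700)] ≈ 18.7490 billion.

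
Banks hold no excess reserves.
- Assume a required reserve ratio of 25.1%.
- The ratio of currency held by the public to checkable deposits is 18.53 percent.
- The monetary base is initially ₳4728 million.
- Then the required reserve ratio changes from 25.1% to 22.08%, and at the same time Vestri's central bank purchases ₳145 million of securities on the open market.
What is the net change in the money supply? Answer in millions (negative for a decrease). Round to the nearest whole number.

Before: m₁ = (1 + 0.1853) / (0.251 + 0.1853) ≈ 2.71671, MB₁ = 4728, so M₁ = 2.71671 × 4728 ≈ 12844.6049 million.
After: m₂ = (1 + 0.1853) / (0.2208 + 0.1853) ≈ 2.91874, MB₂ = 4728 + 145 = 4873, so M₂ = 2.91874 × 4873 ≈ 14223.02 million.
ΔM = M₂ − M₁ = 14223.02 − 12844.6049 = 1378.4151 million.

₳1378 million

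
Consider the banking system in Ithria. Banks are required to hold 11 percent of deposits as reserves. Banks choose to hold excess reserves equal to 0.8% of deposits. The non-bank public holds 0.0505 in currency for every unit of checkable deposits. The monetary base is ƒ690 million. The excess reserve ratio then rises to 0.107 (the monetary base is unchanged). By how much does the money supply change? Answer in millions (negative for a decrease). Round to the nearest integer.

-1592 million

Initially m₁ = (1 + 0.0505) / (0.11 + 0.008 + 0.0505) ≈ 6.2344, so M₁ = 6.2344 × 690 = 4301.736 million.
After the change m₂ = (1 + 0.0505) / (0.11 + 0.107 + 0.0505) ≈ 3.9271, so M₂ = 3.9271 × 690 = 2709.699 million.
ΔM = M₂ − M₁ = 2709.699 − 4301.736 = -1592.037 million.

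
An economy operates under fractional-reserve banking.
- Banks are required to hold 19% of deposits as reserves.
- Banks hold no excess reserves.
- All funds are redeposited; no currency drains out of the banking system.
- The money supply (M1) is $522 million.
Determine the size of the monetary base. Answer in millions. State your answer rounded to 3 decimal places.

$99.180 million

With no currency drain and no excess reserves, the money multiplier is m = 1/rr = 1/0.19 ≈ 5.2631579.
The monetary base is MB = M / m = 522 / 5.2631579 ≈ 99.18 million.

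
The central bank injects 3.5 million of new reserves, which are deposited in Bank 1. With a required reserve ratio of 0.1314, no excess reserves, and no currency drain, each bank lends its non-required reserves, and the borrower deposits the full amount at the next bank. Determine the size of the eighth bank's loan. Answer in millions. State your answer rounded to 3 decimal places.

1.134 million

Each bank lends a fraction (1 − rr) = 0.8686 of the deposit it receives, so Bank 8 receives 3.5·0.8686^7 and lends 3.5·0.8686^8 ≈ 1.1340 million.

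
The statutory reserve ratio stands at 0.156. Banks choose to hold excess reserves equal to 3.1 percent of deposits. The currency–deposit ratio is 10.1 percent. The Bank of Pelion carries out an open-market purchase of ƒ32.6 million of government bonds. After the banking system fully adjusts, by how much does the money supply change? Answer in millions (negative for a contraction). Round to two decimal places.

The money multiplier is m = (1 + c) / (rr + e + c) = (1 + 0.101) / (0.156 + 0.031 + 0.101) ≈ 3.82292.
The purchase adds 32.6 million of base, so ΔM = m × ΔMB = 3.82292 × (+32.6) ≈ 124.6272 million.

ƒ124.63 million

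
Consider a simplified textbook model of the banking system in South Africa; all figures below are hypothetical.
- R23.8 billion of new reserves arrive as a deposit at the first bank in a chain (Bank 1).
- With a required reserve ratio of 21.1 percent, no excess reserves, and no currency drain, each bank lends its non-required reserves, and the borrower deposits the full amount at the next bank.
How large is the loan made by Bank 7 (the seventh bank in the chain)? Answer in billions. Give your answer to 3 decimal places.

Each bank lends a fraction (1 − rr) = 0.7890 of the deposit it receives, so Bank 7 receives 23.8·0.7890^6 and lends 23.8·0.7890^7 ≈ 4.5302 billion.

R4.530 billion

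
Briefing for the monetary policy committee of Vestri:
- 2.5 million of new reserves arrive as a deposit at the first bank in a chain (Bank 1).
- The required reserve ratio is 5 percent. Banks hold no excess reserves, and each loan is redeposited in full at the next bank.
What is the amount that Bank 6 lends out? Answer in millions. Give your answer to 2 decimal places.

Each bank lends a fraction (1 − rr) = 0.9500 of the deposit it receives, so Bank 6 receives 2.5·0.9500^5 and lends 2.5·0.9500^6 ≈ 1.8377 million.

1.84 million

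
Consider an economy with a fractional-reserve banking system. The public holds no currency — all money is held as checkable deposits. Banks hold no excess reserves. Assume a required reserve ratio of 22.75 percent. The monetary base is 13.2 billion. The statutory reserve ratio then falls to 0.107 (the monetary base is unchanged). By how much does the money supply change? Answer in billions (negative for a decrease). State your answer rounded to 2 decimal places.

65.34 billion

Initially m₁ = 1 / (0.2275) ≈ 4.39560, so M₁ = 4.39560 × 13.2 ≈ 58.0219 billion.
After the change m₂ = 1 / (0.107) ≈ 9.34579, so M₂ = 9.34579 × 13.2 ≈ 123.3644 billion.
ΔM = M₂ − M₁ = 123.3644 − 58.0219 = 65.3425 billion.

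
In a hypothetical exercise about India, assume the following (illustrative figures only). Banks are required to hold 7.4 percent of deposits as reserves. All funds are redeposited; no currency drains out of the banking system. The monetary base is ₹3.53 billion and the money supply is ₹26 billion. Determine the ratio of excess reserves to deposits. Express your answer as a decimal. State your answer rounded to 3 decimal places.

0.062

Using m = M/MB = 26/3.53 ≈ 7.365439. Since m = (1 + c)/(c + rr + e), the denominator satisfies c + rr + e = (1 + c)/m = (1 + 0) / 7.365439 ≈ 0.135769.
With c = 0 and rr = 0.074, the ratio of excess reserves to deposits is 0.135769 − 0 − 0.074 = 0.061769.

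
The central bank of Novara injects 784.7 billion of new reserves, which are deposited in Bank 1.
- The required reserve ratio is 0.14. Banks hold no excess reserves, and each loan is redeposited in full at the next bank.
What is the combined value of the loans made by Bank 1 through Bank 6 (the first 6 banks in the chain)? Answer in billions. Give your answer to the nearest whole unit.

Bank i lends (1 − rr)^i of the original deposit: Bank 1 lends 784.7·0.8600 = 674.8420, Bank 2 lends 784.7·0.8600² ≈ 580.3641, and so on.
Summing a geometric series: total = 784.7·[0.8600·(1 − 0.8600^6) / (1 − 0.8600)] ≈ 2870.1646 billion.

2870 billion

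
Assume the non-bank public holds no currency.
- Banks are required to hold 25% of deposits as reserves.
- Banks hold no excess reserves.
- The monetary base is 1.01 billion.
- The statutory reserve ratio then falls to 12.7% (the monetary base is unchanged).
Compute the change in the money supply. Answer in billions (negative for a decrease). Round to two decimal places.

3.91 billion

Initially m₁ = 1 / (0.25) = 4, so M₁ = 4 × 1.01 = 4.04 billion.
After the change m₂ = 1 / (0.127) ≈ 7.8740, so M₂ = 7.8740 × 1.01 ≈ 7.9527 billion.
ΔM = M₂ − M₁ = 7.9527 − 4.04 = 3.9127 billion.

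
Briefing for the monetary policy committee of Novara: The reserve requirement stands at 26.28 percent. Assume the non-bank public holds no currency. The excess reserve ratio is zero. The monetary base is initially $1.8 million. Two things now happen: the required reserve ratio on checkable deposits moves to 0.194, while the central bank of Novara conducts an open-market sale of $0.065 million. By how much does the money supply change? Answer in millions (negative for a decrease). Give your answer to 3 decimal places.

Before: m₁ = 1 / (0.2628) ≈ 3.80518, MB₁ = 1.8, so M₁ = 3.80518 × 1.8 ≈ 6.8493 million.
After: m₂ = 1 / (0.194) ≈ 5.15464, MB₂ = 1.8 − 0.065 = 1.735, so M₂ = 5.15464 × 1.735 ≈ 8.9433 million.
ΔM = M₂ − M₁ = 8.9433 − 6.8493 = 2.094 million.

$2.094 million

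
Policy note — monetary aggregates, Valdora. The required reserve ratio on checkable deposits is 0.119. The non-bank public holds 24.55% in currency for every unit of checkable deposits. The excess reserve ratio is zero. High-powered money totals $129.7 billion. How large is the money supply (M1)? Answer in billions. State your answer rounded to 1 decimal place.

The money multiplier is m = (1 + c) / (rr + c) = (1 + 0.2455) / (0.119 + 0.2455) ≈ 3.41701.
So M = m × MB = 3.41701 × 129.7 ≈ 443.1862 billion.

$443.2 billion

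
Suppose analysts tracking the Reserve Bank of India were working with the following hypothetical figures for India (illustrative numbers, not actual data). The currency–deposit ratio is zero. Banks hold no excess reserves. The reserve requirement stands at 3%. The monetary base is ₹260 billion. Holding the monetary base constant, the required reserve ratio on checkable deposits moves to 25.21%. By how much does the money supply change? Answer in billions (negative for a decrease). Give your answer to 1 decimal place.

-7635.3 billion

Initially m₁ = 1 / (0.03) ≈ 33.33333, so M₁ = 33.33333 × 260 = 8666.6658 billion.
After the change m₂ = 1 / (0.2521) ≈ 3.96668, so M₂ = 3.96668 × 260 = 1031.3368 billion.
ΔM = M₂ − M₁ = 1031.3368 − 8666.6658 = -7635.329 billion.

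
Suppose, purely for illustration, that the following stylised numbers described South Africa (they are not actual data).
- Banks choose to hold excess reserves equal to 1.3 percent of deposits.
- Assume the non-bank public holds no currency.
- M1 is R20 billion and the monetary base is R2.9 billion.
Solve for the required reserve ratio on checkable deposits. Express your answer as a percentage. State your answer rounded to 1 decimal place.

Using m = M/MB = 20/2.9 ≈ 6.896552. Since m = (1 + c)/(c + rr + e), the denominator satisfies c + rr + e = (1 + c)/m = (1 + 0) / 6.896552 ≈ 0.145000.
With c = 0 and e = 0.013, the required reserve ratio on checkable deposits is 0.145000 − 0 − 0.013 = 0.132.

13.2%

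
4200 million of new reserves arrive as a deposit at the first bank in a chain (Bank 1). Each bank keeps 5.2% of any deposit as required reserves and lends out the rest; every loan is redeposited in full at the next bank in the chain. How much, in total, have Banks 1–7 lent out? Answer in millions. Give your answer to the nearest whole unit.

Bank i lends (1 − rr)^i of the original deposit: Bank 1 lends 4200·0.9480 = 3981.6000, Bank 2 lends 4200·0.9480² = 3774.5568, and so on.
Summing a geometric series: total = 4200·[0.9480·(1 − 0.9480^7) / (1 − 0.9480)] ≈ 23881.1177 million.

23881 million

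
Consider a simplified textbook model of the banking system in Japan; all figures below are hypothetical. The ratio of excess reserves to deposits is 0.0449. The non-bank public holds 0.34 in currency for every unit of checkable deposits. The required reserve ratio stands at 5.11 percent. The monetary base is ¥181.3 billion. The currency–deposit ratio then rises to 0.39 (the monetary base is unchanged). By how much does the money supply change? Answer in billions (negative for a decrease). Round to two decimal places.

Initially m₁ = (1 + 0.34) / (0.0511 + 0.0449 + 0.34) ≈ 3.073394, so M₁ = 3.073394 × 181.3 ≈ 557.2063 billion.
After the change m₂ = (1 + 0.39) / (0.0511 + 0.0449 + 0.39) ≈ 2.860082, so M₂ = 2.860082 × 181.3 ≈ 518.5329 billion.
ΔM = M₂ − M₁ = 518.5329 − 557.2063 = -38.6734 billion.

-38.67 billion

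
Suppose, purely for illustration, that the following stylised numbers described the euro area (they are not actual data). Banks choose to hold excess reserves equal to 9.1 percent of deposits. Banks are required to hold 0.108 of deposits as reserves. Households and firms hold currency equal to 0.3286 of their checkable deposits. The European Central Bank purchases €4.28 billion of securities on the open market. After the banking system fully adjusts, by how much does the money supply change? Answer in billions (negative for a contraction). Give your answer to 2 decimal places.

The money multiplier is m = (1 + c) / (rr + e + c) = (1 + 0.3286) / (0.108 + 0.091 + 0.3286) ≈ 2.5182.
The purchase adds 4.28 billion of base, so ΔM = m × ΔMB = 2.5182 × (+4.28) ≈ 10.7779 billion.

€10.78 billion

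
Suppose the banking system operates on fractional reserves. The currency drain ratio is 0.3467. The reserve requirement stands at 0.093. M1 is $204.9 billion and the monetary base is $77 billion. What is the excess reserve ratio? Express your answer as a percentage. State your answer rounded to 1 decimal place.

Using m = M/MB = 204.9/77 ≈ 2.661039. Since m = (1 + c)/(c + rr + e), the denominator satisfies c + rr + e = (1 + c)/m = (1 + 0.3467) / 2.661039 ≈ 0.506081.
With c = 0.3467 and rr = 0.093, the excess reserve ratio is 0.506081 − 0.3467 − 0.093 = 0.066381.

6.6%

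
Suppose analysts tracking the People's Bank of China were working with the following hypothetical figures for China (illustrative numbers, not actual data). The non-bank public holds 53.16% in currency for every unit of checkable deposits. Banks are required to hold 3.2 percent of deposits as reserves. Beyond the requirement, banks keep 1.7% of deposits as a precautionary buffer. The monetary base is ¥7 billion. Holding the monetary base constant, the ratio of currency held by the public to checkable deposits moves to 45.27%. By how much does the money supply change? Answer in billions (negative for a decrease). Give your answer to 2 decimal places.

¥1.80 billion

Initially m₁ = (1 + 0.5316) / (0.032 + 0.017 + 0.5316) ≈ 2.6380, so M₁ = 2.6380 × 7 = 18.466 billion.
After the change m₂ = (1 + 0.4527) / (0.032 + 0.017 + 0.4527) ≈ 2.8956, so M₂ = 2.8956 × 7 = 20.2692 billion.
ΔM = M₂ − M₁ = 20.2692 − 18.466 = 1.8032 billion.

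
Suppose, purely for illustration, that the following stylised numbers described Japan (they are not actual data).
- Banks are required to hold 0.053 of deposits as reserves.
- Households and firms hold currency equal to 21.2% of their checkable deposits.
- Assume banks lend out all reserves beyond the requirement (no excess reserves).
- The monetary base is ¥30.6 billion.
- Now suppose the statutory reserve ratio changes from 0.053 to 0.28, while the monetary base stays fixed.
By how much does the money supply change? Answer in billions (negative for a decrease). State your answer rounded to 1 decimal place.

-64.6 billion

Initially m₁ = (1 + 0.212) / (0.053 + 0.212) ≈ 4.5736, so M₁ = 4.5736 × 30.6 ≈ 139.9522 billion.
After the change m₂ = (1 + 0.212) / (0.28 + 0.212) ≈ 2.4634, so M₂ = 2.4634 × 30.6 ≈ 75.38 billion.
ΔM = M₂ − M₁ = 75.38 − 139.9522 = -64.5722 billion.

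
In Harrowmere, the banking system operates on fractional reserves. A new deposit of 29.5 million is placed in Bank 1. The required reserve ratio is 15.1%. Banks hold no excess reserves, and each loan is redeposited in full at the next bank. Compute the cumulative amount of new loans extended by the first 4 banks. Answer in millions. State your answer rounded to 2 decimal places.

79.69 million

Bank i lends (1 − rr)^i of the original deposit: Bank 1 lends 29.5·0.8490 = 25.0455, Bank 2 lends 29.5·0.8490² ≈ 21.2636, and so on.
Summing a geometric series: total = 29.5·[0.8490·(1 − 0.8490^4) / (1 − 0.8490)] ≈ 79.6888 million.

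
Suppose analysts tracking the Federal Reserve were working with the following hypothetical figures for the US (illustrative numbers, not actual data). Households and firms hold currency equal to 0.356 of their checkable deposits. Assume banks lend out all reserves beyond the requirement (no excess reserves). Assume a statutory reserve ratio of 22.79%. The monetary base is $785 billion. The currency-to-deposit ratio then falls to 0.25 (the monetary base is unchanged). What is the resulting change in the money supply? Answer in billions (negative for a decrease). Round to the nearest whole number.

Initially m₁ = (1 + 0.356) / (0.2279 + 0.356) ≈ 2.3223, so M₁ = 2.3223 × 785 = 1823.0055 billion.
After the change m₂ = (1 + 0.25) / (0.2279 + 0.25) ≈ 2.6156, so M₂ = 2.6156 × 785 = 2053.246 billion.
ΔM = M₂ − M₁ = 2053.246 − 1823.0055 = 230.2405 billion.

$230 billion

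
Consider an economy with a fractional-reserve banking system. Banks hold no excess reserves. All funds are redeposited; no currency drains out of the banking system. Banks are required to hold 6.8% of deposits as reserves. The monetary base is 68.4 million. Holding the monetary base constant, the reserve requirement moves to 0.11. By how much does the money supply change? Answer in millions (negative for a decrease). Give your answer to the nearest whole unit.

-384 million

Initially m₁ = 1 / (0.068) ≈ 14.7059, so M₁ = 14.7059 × 68.4 ≈ 1005.8836 million.
After the change m₂ = 1 / (0.11) ≈ 9.0909, so M₂ = 9.0909 × 68.4 ≈ 621.8176 million.
ΔM = M₂ − M₁ = 621.8176 − 1005.8836 = -384.066 million.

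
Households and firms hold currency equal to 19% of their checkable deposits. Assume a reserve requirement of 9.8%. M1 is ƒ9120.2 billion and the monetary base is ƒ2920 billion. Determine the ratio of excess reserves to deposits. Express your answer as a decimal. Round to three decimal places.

Using m = M/MB = 9120.2/2920 ≈ 3.123356. Since m = (1 + c)/(c + rr + e), the denominator satisfies c + rr + e = (1 + c)/m = (1 + 0.19) / 3.123356 ≈ 0.381000.
With c = 0.19 and rr = 0.098, the ratio of excess reserves to deposits is 0.381000 − 0.19 − 0.098 = 0.093.

0.093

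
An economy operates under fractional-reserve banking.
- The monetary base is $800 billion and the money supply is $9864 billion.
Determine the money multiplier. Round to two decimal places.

12.33

The money multiplier is m = M / MB = 9864 / 800 = 12.33000.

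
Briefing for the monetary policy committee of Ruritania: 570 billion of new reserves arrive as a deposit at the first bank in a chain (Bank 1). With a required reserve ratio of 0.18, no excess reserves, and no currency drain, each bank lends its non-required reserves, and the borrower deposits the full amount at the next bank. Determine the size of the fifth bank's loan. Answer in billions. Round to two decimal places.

211.32 billion

Each bank lends a fraction (1 − rr) = 0.8200 of the deposit it receives, so Bank 5 receives 570·0.8200^4 and lends 570·0.8200^5 ≈ 211.3217 billion.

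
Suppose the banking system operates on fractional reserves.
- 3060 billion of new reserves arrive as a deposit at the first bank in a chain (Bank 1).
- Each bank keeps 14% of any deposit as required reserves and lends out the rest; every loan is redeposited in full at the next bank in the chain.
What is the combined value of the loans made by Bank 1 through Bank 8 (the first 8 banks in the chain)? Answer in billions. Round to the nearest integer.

Bank i lends (1 − rr)^i of the original deposit: Bank 1 lends 3060·0.8600 = 2631.6000, Bank 2 lends 3060·0.8600² = 2263.1760, and so on.
Summing a geometric series: total = 3060·[0.8600·(1 − 0.8600^8) / (1 − 0.8600)] ≈ 13172.7007 billion.

13173 billion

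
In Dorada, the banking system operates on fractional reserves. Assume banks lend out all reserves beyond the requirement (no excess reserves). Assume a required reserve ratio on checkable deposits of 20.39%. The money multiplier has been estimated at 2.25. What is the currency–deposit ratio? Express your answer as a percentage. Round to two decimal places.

Using m = 2.25. From m = (1 + c)/(c + rr + e), rearranging gives 1 + c = m·(c + rr + e), so c·(1 − m) = m·(rr + e) − 1.
Hence c = [m·(rr + e) − 1]/(1 − m) = [2.25 × (0.2039 + 0) − 1] / (1 − 2.25) = 0.432980.

43.30%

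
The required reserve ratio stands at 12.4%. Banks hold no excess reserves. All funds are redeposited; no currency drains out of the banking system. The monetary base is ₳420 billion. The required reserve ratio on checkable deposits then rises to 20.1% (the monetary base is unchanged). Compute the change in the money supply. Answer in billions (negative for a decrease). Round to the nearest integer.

-1298 billion

Initially m₁ = 1 / (0.124) ≈ 8.0645, so M₁ = 8.0645 × 420 = 3387.09 billion.
After the change m₂ = 1 / (0.201) ≈ 4.9751, so M₂ = 4.9751 × 420 = 2089.542 billion.
ΔM = M₂ − M₁ = 2089.542 − 3387.09 = -1297.548 billion.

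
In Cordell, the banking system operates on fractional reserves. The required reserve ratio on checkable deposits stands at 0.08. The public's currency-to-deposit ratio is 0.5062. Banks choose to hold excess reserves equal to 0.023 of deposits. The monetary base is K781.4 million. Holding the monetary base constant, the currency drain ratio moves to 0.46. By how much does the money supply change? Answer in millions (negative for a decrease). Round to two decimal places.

K94.41 million

Initially m₁ = (1 + 0.5062) / (0.08 + 0.023 + 0.5062) ≈ 2.472423, so M₁ = 2.472423 × 781.4 ≈ 1931.9513 million.
After the change m₂ = (1 + 0.46) / (0.08 + 0.023 + 0.46) ≈ 2.593250, so M₂ = 2.593250 × 781.4 ≈ 2026.3655 million.
ΔM = M₂ − M₁ = 2026.3655 − 1931.9513 = 94.4142 million.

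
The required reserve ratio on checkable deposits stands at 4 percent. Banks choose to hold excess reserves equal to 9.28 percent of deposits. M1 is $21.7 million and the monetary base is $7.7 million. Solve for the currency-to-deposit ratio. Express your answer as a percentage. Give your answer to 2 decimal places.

Using m = M/MB = 21.7/7.7 ≈ 2.818182. From m = (1 + c)/(c + rr + e), rearranging gives 1 + c = m·(c + rr + e), so c·(1 − m) = m·(rr + e) − 1.
Hence c = [m·(rr + e) − 1]/(1 − m) = [2.818182 × (0.04 + 0.0928) − 1] / (1 − 2.818182) ≈ 0.344160.

34.42%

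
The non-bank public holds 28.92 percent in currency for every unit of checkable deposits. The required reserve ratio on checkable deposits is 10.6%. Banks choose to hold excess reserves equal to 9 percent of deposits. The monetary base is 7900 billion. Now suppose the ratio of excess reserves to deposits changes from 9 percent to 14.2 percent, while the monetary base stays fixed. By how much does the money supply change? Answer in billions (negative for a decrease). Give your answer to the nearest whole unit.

Initially m₁ = (1 + 0.2892) / (0.106 + 0.09 + 0.2892) ≈ 2.65705, so M₁ = 2.65705 × 7900 = 20990.695 billion.
After the change m₂ = (1 + 0.2892) / (0.106 + 0.142 + 0.2892) ≈ 2.39985, so M₂ = 2.39985 × 7900 = 18958.815 billion.
ΔM = M₂ − M₁ = 18958.815 − 20990.695 = -2031.88 billion.

-2032 billion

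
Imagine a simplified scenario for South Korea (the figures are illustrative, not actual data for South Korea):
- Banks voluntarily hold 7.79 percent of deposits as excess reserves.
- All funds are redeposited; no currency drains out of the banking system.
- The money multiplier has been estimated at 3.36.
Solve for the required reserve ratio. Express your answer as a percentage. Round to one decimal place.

22.0%

Using m = 3.36. Since m = (1 + c)/(c + rr + e), the denominator satisfies c + rr + e = (1 + c)/m = (1 + 0) / 3.36 ≈ 0.297619.
With c = 0 and e = 0.0779, the required reserve ratio is 0.297619 − 0 − 0.0779 = 0.219719.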